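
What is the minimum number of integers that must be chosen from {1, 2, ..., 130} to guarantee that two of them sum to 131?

Partition {1, …, 130} into 65 pairs: {1,130}, {2,129}, …, {65,66}.
Choosing 65 integers — say the integers 1 through 65 — takes one from each pair and avoids the property.
Choosing 66 forces two into the same pair by pigeonhole, and those sum to 131. So 66.

66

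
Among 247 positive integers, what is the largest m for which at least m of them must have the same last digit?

There are 10 possible last digits, which serve as the pigeonholes.
If each of the 10 possible last digits held at most 24, the total would be at most 10 × 24 = 240 < 247, a contradiction.
So at least one holds ⌈247/10⌉ = 25.

25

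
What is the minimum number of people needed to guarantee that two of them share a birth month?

There are 12 months of the year acting as pigeonholes.
With 12 people we could place one in each, avoiding any repeat.
One more forces some class to hold 2, so 12 + 1 = 13.

13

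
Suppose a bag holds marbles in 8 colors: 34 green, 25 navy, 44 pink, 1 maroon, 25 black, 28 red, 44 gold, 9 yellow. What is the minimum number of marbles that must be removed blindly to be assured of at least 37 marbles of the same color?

195

In the worst case we take at most 36 of each color, but all 34 green, all 25 navy, all 1 maroon, all 25 black, all 28 red, and all 9 yellow (fewer than 36), giving 34 + 25 + 36 + 1 + 25 + 28 + 36 + 9 = 194.
One more marble then forces some color to 37, so 194 + 1 = 195.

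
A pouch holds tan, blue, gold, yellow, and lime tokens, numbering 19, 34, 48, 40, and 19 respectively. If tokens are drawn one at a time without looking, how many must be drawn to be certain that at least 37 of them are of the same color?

Treat the 5 colors as pigeonholes.
In the worst case we take at most 36 of each color, but all 19 tan, all 34 blue, and all 19 lime (fewer than 36), giving 19 + 34 + 36 + 36 + 19 = 144.
One more token then forces some color to 37, so 144 + 1 = 145.

145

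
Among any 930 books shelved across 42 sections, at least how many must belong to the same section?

23

If each of the 42 sections held at most 22, the total would be at most 42 × 22 = 924 < 930, a contradiction.
So at least one holds ⌈930/42⌉ = 23.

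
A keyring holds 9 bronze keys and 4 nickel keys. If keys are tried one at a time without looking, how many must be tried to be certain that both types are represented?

The hardest type to obtain is nickel: we could draw every other key first — 13 − 4 = 9 keys — without a single nickel one.
The next draw must be nickel, so 9 + 1 = 10.

10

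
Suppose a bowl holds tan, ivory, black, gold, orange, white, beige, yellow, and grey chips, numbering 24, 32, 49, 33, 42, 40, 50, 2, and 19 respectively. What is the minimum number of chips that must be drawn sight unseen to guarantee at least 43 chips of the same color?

In the worst case we take at most 42 of each color, but all 24 tan, all 32 ivory, all 33 gold, all 40 white, all 2 yellow, and all 19 grey (fewer than 42), giving 24 + 32 + 42 + 33 + 42 + 40 + 42 + 2 + 19 = 276.
One more chip then forces some color to 43, so 276 + 1 = 277.

277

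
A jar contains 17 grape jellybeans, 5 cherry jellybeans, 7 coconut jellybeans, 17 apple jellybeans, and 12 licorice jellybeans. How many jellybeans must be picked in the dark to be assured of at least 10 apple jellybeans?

51

To avoid apple jellybeans as long as possible, exhaust the other 4 flavors first.
The worst case draws every non-apple jellybean first: 17 + 5 + 7 + 12 = 41.
The next 10 draws are then forced to be apple, giving 41 + 10 = 51.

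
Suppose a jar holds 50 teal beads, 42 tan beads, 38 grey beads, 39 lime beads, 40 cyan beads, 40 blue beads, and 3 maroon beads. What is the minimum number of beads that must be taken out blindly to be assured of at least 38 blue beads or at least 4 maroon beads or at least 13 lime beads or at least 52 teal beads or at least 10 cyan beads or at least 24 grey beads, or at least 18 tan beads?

Each of the 7 colors has its own threshold; avoid all of them simultaneously.
The worst case stops just short of every target: all 50 teal, 17 tan, 23 grey, 12 lime, 9 cyan, 37 blue, 3 maroon — 50 + 17 + 23 + 12 + 9 + 37 + 3 = 151 beads.
One more bead must push some color to its target, so 151 + 1 = 152.

152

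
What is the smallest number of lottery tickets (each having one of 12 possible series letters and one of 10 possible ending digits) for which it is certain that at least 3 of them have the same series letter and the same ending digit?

There are 12 × 10 = 120 (series letter, ending digit) combinations acting as pigeonholes.
With 120 × 2 = 240 lottery tickets we could place exactly 2 in each, with no (series letter, ending digit) pair reaching 3.
One more forces some (series letter, ending digit) pair to hold 3, so 240 + 1 = 241.

241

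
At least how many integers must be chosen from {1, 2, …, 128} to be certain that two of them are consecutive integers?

Partition {1, …, 128} into 64 pairs: {1,2}, {3,4}, …, {127,128}.
Choosing 64 integers — say the 64 even numbers 2, 4, …, 128 — takes one from each pair and avoids the property.
Choosing 65 forces two into the same pair by pigeonhole, and those are consecutive. So 65.

65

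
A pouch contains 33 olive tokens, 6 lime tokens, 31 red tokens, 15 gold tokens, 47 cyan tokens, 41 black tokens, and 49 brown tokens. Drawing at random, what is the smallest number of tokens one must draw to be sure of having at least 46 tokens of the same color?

In the worst case we take at most 45 of each color, but all 33 olive, all 6 lime, all 31 red, all 15 gold, and all 41 black (fewer than 45), giving 33 + 6 + 31 + 15 + 45 + 41 + 45 = 216.
One more token then forces some color to 46, so 216 + 1 = 217.

217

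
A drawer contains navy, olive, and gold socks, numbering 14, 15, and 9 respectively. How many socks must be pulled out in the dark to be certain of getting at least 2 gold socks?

31

The worst case draws every non-gold sock first: 14 + 15 = 29.
The next 2 draws are then forced to be gold, giving 29 + 2 = 31.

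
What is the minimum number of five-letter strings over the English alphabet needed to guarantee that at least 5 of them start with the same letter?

There are 26 possible first letters acting as pigeonholes.
With 26 × 4 = 104 five-letter strings over the English alphabet we could place exactly 4 in each, with no class reaching 5.
One more forces some class to hold 5, so 104 + 1 = 105.

105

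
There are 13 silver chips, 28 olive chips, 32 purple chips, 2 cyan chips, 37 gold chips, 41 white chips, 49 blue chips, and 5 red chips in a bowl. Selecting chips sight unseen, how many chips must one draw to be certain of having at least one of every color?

206

The hardest color to obtain is cyan: we could draw every other chip first — 207 − 2 = 205 chips — without a single cyan one.
The next draw must be cyan, so 205 + 1 = 206.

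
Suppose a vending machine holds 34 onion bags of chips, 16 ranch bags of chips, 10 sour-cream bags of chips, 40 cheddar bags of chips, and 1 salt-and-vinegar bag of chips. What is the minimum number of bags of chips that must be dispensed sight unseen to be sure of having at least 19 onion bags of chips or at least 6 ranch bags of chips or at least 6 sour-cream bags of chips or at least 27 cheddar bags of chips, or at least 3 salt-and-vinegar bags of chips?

56

The worst case stops just short of every target: 18 onion, 5 ranch, 5 sour-cream, 26 cheddar, all 1 salt-and-vinegar — 18 + 5 + 5 + 26 + 1 = 55 bags of chips.
One more bag of chips must push some flavor to its target, so 55 + 1 = 56.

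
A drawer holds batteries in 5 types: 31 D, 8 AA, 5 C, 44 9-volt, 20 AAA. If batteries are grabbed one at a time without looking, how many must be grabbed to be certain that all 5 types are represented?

104

The hardest type to obtain is C: we could draw every other battery first — 108 − 5 = 103 batteries — without a single C one.
The next draw must be C, so 103 + 1 = 104.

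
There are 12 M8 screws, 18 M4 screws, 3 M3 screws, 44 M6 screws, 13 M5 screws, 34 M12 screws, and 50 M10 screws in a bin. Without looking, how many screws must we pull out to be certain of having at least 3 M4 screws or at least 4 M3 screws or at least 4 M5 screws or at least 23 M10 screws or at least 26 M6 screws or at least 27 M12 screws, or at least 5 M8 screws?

86

The worst case stops just short of every target: 4 M8, 2 M4, 3 M3, 25 M6, 3 M5, 26 M12, 22 M10 — 4 + 2 + 3 + 25 + 3 + 26 + 22 = 85 screws.
One more screw must push some size to its target, so 85 + 1 = 86.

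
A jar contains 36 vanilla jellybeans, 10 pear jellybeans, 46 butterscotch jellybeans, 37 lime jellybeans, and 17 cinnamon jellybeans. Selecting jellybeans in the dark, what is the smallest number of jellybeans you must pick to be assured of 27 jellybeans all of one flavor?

106

Treat the 5 flavors as pigeonholes.
In the worst case we take at most 26 of each flavor, but all 10 pear and all 17 cinnamon (fewer than 26), giving 26 + 10 + 26 + 26 + 17 = 105.
One more jellybean then forces some flavor to 27, so 105 + 1 = 106.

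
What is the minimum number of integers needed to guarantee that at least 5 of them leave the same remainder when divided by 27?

109

There are 27 residue classes modulo 27 acting as pigeonholes.
With 27 × 4 = 108 integers we could place exactly 4 in each, with no class reaching 5.
One more forces some class to hold 5, so 108 + 1 = 109.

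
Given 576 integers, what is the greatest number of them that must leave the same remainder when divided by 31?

The 576 integers fall into 31 residue classes modulo 31.
If each of the 31 residue classes modulo 31 held at most 18, the total would be at most 31 × 18 = 558 < 576, a contradiction.
So at least one holds ⌈576/31⌉ = 19.

19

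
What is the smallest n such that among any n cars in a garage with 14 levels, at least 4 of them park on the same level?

43

There are 14 levels acting as pigeonholes.
With 14 × 3 = 42 cars we could place exactly 3 in each, with no class reaching 4.
One more forces some class to hold 4, so 42 + 1 = 43.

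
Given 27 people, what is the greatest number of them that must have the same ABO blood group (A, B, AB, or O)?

7

The 27 people fall into 4 ABO blood groups.
If each of the 4 ABO blood groups held at most 6, the total would be at most 4 × 6 = 24 < 27, a contradiction.
So at least one holds ⌈27/4⌉ = 7.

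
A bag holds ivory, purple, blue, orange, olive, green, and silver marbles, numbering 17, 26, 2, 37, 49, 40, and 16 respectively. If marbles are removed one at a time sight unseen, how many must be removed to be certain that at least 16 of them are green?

To avoid green marbles as long as possible, exhaust the other 6 colors first.
The worst case draws every non-green marble first: 17 + 26 + 2 + 37 + 49 + 16 = 147.
The next 16 draws are then forced to be green, giving 147 + 16 = 163.

163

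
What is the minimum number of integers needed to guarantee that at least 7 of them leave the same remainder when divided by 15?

91

There are 15 residue classes modulo 15 acting as pigeonholes.
With 15 × 6 = 90 integers we could place exactly 6 in each, with no class reaching 7.
One more forces some class to hold 7, so 90 + 1 = 91.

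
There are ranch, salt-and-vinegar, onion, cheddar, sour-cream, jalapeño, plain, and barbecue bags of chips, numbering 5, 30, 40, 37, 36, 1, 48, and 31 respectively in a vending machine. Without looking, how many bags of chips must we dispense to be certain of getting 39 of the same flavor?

In the worst case we take at most 38 of each flavor, but all 5 ranch, all 30 salt-and-vinegar, all 37 cheddar, all 36 sour-cream, all 1 jalapeño, and all 31 barbecue (fewer than 38), giving 5 + 30 + 38 + 37 + 36 + 1 + 38 + 31 = 216.
One more bag of chips then forces some flavor to 39, so 216 + 1 = 217.

217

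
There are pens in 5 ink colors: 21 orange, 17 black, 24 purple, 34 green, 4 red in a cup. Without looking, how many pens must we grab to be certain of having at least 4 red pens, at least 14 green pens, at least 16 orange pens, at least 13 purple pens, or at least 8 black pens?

51

The worst case stops just short of every target: 15 orange, 7 black, 12 purple, 13 green, 3 red — 15 + 7 + 12 + 13 + 3 = 50 pens.
One more pen must push some ink color to its target, so 50 + 1 = 51.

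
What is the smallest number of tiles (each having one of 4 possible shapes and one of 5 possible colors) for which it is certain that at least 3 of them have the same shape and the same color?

41

There are 4 × 5 = 20 (shape, color) combinations acting as pigeonholes.
With 20 × 2 = 40 tiles we could place exactly 2 in each, with no (shape, color) pair reaching 3.
One more forces some (shape, color) pair to hold 3, so 40 + 1 = 41.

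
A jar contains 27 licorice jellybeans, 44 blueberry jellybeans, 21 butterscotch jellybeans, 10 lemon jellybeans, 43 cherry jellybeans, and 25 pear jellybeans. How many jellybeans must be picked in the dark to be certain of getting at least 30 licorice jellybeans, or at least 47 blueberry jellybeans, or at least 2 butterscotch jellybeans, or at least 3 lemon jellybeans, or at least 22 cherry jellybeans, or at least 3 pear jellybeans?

98

The worst case stops just short of every target: all 27 licorice, all 44 blueberry, 1 butterscotch, 2 lemon, 21 cherry, 2 pear — 27 + 44 + 1 + 2 + 21 + 2 = 97 jellybeans.
One more jellybean must push some flavor to its target, so 97 + 1 = 98.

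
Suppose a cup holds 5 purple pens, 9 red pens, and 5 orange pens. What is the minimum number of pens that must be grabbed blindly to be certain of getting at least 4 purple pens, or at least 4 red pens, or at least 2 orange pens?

8

The worst case stops just short of every target: 3 purple, 3 red, 1 orange — 3 + 3 + 1 = 7 pens.
One more pen must push some ink color to its target, so 7 + 1 = 8.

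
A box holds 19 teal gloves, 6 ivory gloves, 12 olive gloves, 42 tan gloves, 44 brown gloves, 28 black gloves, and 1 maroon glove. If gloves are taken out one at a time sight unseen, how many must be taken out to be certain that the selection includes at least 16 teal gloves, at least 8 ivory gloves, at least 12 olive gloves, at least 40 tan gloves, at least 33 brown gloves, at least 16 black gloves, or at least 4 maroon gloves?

Each of the 7 colors has its own threshold; avoid all of them simultaneously.
The worst case stops just short of every target: 15 teal, all 6 ivory, 11 olive, 39 tan, 32 brown, 15 black, all 1 maroon — 15 + 6 + 11 + 39 + 32 + 15 + 1 = 119 gloves.
One more glove must push some color to its target, so 119 + 1 = 120.

120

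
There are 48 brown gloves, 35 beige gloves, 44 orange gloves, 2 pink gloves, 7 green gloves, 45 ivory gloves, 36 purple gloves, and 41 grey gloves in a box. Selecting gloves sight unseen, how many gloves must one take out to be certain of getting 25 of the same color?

154

In the worst case we take at most 24 of each color, but all 2 pink and all 7 green (fewer than 24), giving 24 + 24 + 24 + 2 + 7 + 24 + 24 + 24 = 153.
One more glove then forces some color to 25, so 153 + 1 = 154.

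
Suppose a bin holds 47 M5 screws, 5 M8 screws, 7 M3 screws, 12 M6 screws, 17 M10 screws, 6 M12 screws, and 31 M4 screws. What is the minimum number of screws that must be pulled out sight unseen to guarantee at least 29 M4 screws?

123

The worst case draws every non-M4 screw first: 47 + 5 + 7 + 12 + 17 + 6 = 94.
The next 29 draws are then forced to be M4, giving 94 + 29 = 123.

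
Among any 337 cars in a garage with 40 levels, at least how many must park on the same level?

9

If each of the 40 levels held at most 8, the total would be at most 40 × 8 = 320 < 337, a contradiction.
So at least one holds ⌈337/40⌉ = 9.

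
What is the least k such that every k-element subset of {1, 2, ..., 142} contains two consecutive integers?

72

Partition {1, …, 142} into 71 pairs: {1,2}, {3,4}, …, {141,142}.
Choosing 71 integers — say the 71 even numbers 2, 4, …, 142 — takes one from each pair and avoids the property.
Choosing 72 forces two into the same pair by pigeonhole, and those are consecutive. So 72.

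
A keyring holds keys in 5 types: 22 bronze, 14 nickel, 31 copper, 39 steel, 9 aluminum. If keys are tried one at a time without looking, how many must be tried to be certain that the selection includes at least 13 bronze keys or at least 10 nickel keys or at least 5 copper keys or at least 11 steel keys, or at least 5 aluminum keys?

Each of the 5 types has its own threshold; avoid all of them simultaneously.
The worst case stops just short of every target: 12 bronze, 9 nickel, 4 copper, 10 steel, 4 aluminum — 12 + 9 + 4 + 10 + 4 = 39 keys.
One more key must push some type to its target, so 39 + 1 = 40.

40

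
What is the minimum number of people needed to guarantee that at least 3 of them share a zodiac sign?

There are 12 zodiac signs acting as pigeonholes.
With 12 × 2 = 24 people we could place exactly 2 in each, with no class reaching 3.
One more forces some class to hold 3, so 24 + 1 = 25.

25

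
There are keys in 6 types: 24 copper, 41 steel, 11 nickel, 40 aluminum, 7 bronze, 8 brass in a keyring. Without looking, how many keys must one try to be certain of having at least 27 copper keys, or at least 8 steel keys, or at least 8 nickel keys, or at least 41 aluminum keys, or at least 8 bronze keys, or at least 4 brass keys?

89

Each of the 6 types has its own threshold; avoid all of them simultaneously.
The worst case stops just short of every target: all 24 copper, 7 steel, 7 nickel, 40 aluminum, 7 bronze, 3 brass — 24 + 7 + 7 + 40 + 7 + 3 = 88 keys.
One more key must push some type to its target, so 88 + 1 = 89.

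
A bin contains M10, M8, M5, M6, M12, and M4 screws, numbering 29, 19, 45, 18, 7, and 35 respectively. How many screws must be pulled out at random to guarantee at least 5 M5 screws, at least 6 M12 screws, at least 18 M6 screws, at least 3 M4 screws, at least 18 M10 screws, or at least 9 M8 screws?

The worst case stops just short of every target: 17 M10, 8 M8, 4 M5, 17 M6, 5 M12, 2 M4 — 17 + 8 + 4 + 17 + 5 + 2 = 53 screws.
One more screw must push some size to its target, so 53 + 1 = 54.

54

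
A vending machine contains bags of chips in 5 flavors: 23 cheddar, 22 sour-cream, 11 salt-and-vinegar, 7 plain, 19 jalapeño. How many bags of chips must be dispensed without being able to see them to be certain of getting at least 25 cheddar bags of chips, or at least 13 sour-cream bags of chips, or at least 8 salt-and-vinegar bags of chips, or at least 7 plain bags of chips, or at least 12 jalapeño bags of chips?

60

The worst case stops just short of every target: all 23 cheddar, 12 sour-cream, 7 salt-and-vinegar, 6 plain, 11 jalapeño — 23 + 12 + 7 + 6 + 11 = 59 bags of chips.
One more bag of chips must push some flavor to its target, so 59 + 1 = 60.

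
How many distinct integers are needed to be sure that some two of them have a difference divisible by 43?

Use the pigeonhole principle on residue classes: two integers differ by a multiple of 43 exactly when they share a remainder mod 43.
There are 43 residue classes mod 43, so 43 integers can all lie in distinct classes.
One more integer must repeat a residue, giving a difference divisible by 43. So n = 43 + 1 = 44.

44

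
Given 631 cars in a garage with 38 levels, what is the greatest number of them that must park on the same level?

17

If each of the 38 levels held at most 16, the total would be at most 38 × 16 = 608 < 631, a contradiction.
So at least one holds ⌈631/38⌉ = 17.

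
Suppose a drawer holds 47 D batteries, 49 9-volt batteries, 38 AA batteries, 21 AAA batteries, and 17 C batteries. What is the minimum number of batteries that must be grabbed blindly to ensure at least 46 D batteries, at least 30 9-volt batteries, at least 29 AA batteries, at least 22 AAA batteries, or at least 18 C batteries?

141

The worst case stops just short of every target: 45 D, 29 9-volt, 28 AA, 21 AAA, 17 C — 45 + 29 + 28 + 21 + 17 = 140 batteries.
One more battery must push some type to its target, so 140 + 1 = 141.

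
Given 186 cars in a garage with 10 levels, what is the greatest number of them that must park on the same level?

19

The 186 cars fall into 10 levels.
If each of the 10 levels held at most 18, the total would be at most 10 × 18 = 180 < 186, a contradiction.
So at least one holds ⌈186/10⌉ = 19.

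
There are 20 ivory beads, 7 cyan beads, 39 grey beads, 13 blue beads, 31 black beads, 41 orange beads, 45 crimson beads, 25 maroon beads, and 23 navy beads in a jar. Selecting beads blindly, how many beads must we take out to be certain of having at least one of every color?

The hardest color to obtain is cyan: we could draw every other bead first — 244 − 7 = 237 beads — without a single cyan one.
The next draw must be cyan, so 237 + 1 = 238.

238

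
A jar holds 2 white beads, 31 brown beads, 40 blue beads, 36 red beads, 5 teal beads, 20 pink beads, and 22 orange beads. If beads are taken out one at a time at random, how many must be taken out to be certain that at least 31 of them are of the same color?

In the worst case we take at most 30 of each color, but all 2 white, all 5 teal, all 20 pink, and all 22 orange (fewer than 30), giving 2 + 30 + 30 + 30 + 5 + 20 + 22 = 139.
One more bead then forces some color to 31, so 139 + 1 = 140.

140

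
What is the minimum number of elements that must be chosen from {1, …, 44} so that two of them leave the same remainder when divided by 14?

15

Group the integers by remainder mod 14; there are 14 residue classes, each nonempty in this range.
Choosing one from each class (14 integers) avoids any shared remainder.
One more choice must repeat a class, so two differ by a multiple of 14. Hence 14 + 1 = 15.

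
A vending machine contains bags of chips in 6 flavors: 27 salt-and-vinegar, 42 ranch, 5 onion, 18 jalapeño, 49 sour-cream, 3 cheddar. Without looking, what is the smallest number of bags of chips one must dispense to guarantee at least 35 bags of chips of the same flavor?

122

In the worst case we take at most 34 of each flavor, but all 27 salt-and-vinegar, all 5 onion, all 18 jalapeño, and all 3 cheddar (fewer than 34), giving 27 + 34 + 5 + 18 + 34 + 3 = 121.
One more bag of chips then forces some flavor to 35, so 121 + 1 = 122.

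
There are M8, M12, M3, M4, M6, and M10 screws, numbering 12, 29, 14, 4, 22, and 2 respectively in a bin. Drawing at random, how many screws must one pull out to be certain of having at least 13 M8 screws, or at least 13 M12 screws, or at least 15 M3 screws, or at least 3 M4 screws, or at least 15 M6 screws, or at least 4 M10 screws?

57

Each of the 6 sizes has its own threshold; avoid all of them simultaneously.
The worst case stops just short of every target: 12 M8, 12 M12, 14 M3, 2 M4, 14 M6, all 2 M10 — 12 + 12 + 14 + 2 + 14 + 2 = 56 screws.
One more screw must push some size to its target, so 56 + 1 = 57.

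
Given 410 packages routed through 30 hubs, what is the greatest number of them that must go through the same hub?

14

The 410 packages fall into 30 hubs.
If each of the 30 hubs held at most 13, the total would be at most 30 × 13 = 390 < 410, a contradiction.
So at least one holds ⌈410/30⌉ = 14.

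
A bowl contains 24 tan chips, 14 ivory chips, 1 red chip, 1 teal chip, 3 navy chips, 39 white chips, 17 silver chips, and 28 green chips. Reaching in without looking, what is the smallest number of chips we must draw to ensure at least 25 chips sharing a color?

109

Treat the 8 colors as pigeonholes.
In the worst case we take at most 24 of each color, but all 14 ivory, all 1 red, all 1 teal, all 3 navy, and all 17 silver (fewer than 24), giving 24 + 14 + 1 + 1 + 3 + 24 + 17 + 24 = 108.
One more chip then forces some color to 25, so 108 + 1 = 109.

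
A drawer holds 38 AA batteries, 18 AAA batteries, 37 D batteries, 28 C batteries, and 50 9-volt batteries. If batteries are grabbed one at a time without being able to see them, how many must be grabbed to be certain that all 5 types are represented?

The hardest type to obtain is AAA: we could draw every other battery first — 171 − 18 = 153 batteries — without a single AAA one.
The next draw must be AAA, so 153 + 1 = 154.

154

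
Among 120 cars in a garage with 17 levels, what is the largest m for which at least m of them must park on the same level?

8

The 120 cars fall into 17 levels.
If each of the 17 levels held at most 7, the total would be at most 17 × 7 = 119 < 120, a contradiction.
So at least one holds ⌈120/17⌉ = 8.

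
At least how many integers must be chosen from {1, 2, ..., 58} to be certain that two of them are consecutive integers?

Partition {1, …, 58} into 29 pairs: {1,2}, {3,4}, …, {57,58}.
Choosing 29 integers — say the 29 even numbers 2, 4, …, 58 — takes one from each pair and avoids the property.
Choosing 30 forces two into the same pair by pigeonhole, and those are consecutive. So 30.

30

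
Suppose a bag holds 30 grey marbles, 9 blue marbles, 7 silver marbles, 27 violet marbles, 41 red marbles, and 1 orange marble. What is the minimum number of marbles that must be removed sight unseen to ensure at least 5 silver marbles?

The worst case draws every non-silver marble first: 30 + 9 + 27 + 41 + 1 = 108.
The next 5 draws are then forced to be silver, giving 108 + 5 = 113.

113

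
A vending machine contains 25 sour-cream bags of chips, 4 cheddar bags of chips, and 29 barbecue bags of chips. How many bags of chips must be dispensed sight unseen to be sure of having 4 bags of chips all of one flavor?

10

The worst case takes 3 bags of chips of each flavor without reaching 4 of any: 3 × 3 = 9.
The next bag of chips must bring some flavor to 4, so 9 + 1 = 10.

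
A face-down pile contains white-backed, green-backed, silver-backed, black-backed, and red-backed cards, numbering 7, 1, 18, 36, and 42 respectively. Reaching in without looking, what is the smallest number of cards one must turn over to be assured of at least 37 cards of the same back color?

In the worst case we take at most 36 of each back color, but all 7 white-backed, all 1 green-backed, and all 18 silver-backed (fewer than 36), giving 7 + 1 + 18 + 36 + 36 = 98.
One more card then forces some back color to 37, so 98 + 1 = 99.

99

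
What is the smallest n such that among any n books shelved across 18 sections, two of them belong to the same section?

19

There are 18 sections acting as pigeonholes.
With 18 books we could place one in each, avoiding any repeat.
One more forces some class to hold 2, so 18 + 1 = 19.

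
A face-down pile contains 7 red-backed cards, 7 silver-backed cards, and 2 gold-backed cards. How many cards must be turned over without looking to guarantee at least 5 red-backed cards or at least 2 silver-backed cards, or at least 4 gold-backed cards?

8

Each of the 3 back colors has its own threshold; avoid all of them simultaneously.
The worst case stops just short of every target: 4 red-backed, 1 silver-backed, all 2 gold-backed — 4 + 1 + 2 = 7 cards.
One more card must push some back color to its target, so 7 + 1 = 8.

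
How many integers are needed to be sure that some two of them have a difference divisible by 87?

Two integers differ by a multiple of 87 exactly when they share a remainder mod 87.
There are 87 residue classes mod 87, so 87 integers can all lie in distinct classes.
One more integer must repeat a residue, giving a difference divisible by 87. So n = 87 + 1 = 88.

88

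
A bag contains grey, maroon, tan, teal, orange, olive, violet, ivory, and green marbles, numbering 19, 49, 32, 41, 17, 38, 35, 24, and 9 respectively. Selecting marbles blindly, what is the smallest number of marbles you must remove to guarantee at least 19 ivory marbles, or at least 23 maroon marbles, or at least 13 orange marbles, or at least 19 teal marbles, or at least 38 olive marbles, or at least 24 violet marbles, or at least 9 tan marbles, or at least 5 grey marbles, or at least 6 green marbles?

148

Each of the 9 colors has its own threshold; avoid all of them simultaneously.
The worst case stops just short of every target: 4 grey, 22 maroon, 8 tan, 18 teal, 12 orange, 37 olive, 23 violet, 18 ivory, 5 green — 4 + 22 + 8 + 18 + 12 + 37 + 23 + 18 + 5 = 147 marbles.
One more marble must push some color to its target, so 147 + 1 = 148.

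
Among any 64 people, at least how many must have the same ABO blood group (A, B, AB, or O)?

16

There are 4 ABO blood groups, which serve as the pigeonholes.
If each of the 4 ABO blood groups held at most 15, the total would be at most 4 × 15 = 60 < 64, a contradiction.
So at least one holds ⌈64/4⌉ = 16.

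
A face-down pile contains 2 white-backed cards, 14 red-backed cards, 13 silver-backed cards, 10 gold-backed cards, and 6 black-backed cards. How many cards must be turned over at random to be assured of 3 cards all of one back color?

Treat the 5 back colors as pigeonholes.
The worst case takes 2 cards of each back color without reaching 3 of any: 5 × 2 = 10.
The next card must bring some back color to 3, so 10 + 1 = 11.

11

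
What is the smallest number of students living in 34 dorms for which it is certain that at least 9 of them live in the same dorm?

There are 34 dorms acting as pigeonholes.
With 34 × 8 = 272 students we could place exactly 8 in each, with no class reaching 9.
One more forces some class to hold 9, so 272 + 1 = 273.

273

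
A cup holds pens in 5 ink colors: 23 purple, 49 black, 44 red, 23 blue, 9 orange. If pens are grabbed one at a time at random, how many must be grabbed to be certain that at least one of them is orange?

140

The worst case draws every non-orange pen first: 23 + 49 + 44 + 23 = 139.
The next draw is then forced to be orange, giving 139 + 1 = 140.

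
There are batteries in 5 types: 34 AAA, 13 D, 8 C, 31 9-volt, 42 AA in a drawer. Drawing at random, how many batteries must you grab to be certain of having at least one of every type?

The hardest type to obtain is C: we could draw every other battery first — 128 − 8 = 120 batteries — without a single C one.
The next draw must be C, so 120 + 1 = 121.

121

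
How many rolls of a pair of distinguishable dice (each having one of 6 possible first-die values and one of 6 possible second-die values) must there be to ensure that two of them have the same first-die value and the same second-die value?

There are 6 × 6 = 36 (first-die value, second-die value) combinations acting as pigeonholes.
With 36 rolls of a pair of distinguishable dice we could place one in each, avoiding any repeat.
One more forces some (first-die value, second-die value) pair to hold 2, so 36 + 1 = 37.

37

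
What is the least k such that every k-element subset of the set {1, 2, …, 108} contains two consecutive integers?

55

Partition {1, …, 108} into 54 pairs: {1,2}, {3,4}, …, {107,108}.
Choosing 54 integers — say the 54 even numbers 2, 4, …, 108 — takes one from each pair and avoids the property.
Choosing 55 forces two into the same pair by pigeonhole, and those are consecutive. So 55.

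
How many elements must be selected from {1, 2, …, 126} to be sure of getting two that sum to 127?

Partition {1, …, 126} into 63 pairs: {1,126}, {2,125}, …, {63,64}.
Choosing 63 integers — say the integers 1 through 63 — takes one from each pair and avoids the property.
Choosing 64 forces two into the same pair by pigeonhole, and those sum to 127. So 64.

64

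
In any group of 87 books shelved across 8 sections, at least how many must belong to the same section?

If each of the 8 sections held at most 10, the total would be at most 8 × 10 = 80 < 87, a contradiction.
So at least one holds ⌈87/8⌉ = 11.

11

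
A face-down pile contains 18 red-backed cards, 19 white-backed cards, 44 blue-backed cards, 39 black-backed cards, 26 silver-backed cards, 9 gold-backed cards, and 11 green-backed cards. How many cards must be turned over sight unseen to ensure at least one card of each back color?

158

The hardest back color to obtain is gold-backed: we could draw every other card first — 166 − 9 = 157 cards — without a single gold-backed one.
The next draw must be gold-backed, so 157 + 1 = 158.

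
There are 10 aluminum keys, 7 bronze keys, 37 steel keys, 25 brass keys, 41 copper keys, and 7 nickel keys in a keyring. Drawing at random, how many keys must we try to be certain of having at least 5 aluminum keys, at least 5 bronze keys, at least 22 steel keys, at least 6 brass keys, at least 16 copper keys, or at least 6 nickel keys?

55

The worst case stops just short of every target: 4 aluminum, 4 bronze, 21 steel, 5 brass, 15 copper, 5 nickel — 4 + 4 + 21 + 5 + 15 + 5 = 54 keys.
One more key must push some type to its target, so 54 + 1 = 55.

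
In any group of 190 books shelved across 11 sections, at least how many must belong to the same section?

If each of the 11 sections held at most 17, the total would be at most 11 × 17 = 187 < 190, a contradiction.
So at least one holds ⌈190/11⌉ = 18.

18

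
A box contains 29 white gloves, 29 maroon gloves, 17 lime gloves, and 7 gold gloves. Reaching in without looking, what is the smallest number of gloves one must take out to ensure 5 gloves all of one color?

The worst case takes 4 gloves of each color without reaching 5 of any: 4 × 4 = 16.
The next glove must bring some color to 5, so 16 + 1 = 17.

17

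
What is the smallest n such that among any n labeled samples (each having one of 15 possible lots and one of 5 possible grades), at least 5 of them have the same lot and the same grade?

301

There are 15 × 5 = 75 (lot, grade) combinations acting as pigeonholes.
With 75 × 4 = 300 labeled samples we could place exactly 4 in each, with no (lot, grade) pair reaching 5.
One more forces some (lot, grade) pair to hold 5, so 300 + 1 = 301.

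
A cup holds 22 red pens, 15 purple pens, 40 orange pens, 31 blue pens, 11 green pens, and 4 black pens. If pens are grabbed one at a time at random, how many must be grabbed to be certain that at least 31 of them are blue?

The worst case draws every non-blue pen first: 22 + 15 + 40 + 11 + 4 = 92.
The next 31 draws are then forced to be blue, giving 92 + 31 = 123.

123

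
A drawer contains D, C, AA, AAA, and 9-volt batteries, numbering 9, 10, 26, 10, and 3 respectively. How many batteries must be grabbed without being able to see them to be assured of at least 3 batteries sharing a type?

The worst case takes 2 batteries of each type without reaching 3 of any: 5 × 2 = 10.
The next battery must bring some type to 3, so 10 + 1 = 11.

11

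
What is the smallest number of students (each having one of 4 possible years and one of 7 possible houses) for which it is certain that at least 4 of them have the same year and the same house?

85

There are 4 × 7 = 28 (year, house) combinations acting as pigeonholes.
With 28 × 3 = 84 students we could place exactly 3 in each, with no (year, house) pair reaching 4.
One more forces some (year, house) pair to hold 4, so 84 + 1 = 85.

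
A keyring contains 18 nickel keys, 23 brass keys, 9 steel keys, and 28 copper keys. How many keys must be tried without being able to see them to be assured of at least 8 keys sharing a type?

The worst case takes 7 keys of each type without reaching 8 of any: 4 × 7 = 28.
The next key must bring some type to 8, so 28 + 1 = 29.

29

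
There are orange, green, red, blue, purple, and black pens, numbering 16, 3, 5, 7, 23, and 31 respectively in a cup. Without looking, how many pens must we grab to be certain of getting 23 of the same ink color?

Treat the 6 ink colors as pigeonholes.
In the worst case we take at most 22 of each ink color, but all 16 orange, all 3 green, all 5 red, and all 7 blue (fewer than 22), giving 16 + 3 + 5 + 7 + 22 + 22 = 75.
One more pen then forces some ink color to 23, so 75 + 1 = 76.

76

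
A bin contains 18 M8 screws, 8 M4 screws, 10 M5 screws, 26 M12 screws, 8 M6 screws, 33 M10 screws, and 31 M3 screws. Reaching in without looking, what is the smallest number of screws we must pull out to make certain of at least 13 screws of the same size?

75

Treat the 7 sizes as pigeonholes.
In the worst case we take at most 12 of each size, but all 8 M4, all 10 M5, and all 8 M6 (fewer than 12), giving 12 + 8 + 10 + 12 + 8 + 12 + 12 = 74.
One more screw then forces some size to 13, so 74 + 1 = 75.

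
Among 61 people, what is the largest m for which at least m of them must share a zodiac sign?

There are 12 zodiac signs, which serve as the pigeonholes.
If each of the 12 zodiac signs held at most 5, the total would be at most 12 × 5 = 60 < 61, a contradiction.
So at least one holds ⌈61/12⌉ = 6.

6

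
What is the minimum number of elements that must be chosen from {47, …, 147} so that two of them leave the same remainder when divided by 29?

Use the pigeonhole principle on residue classes: group the integers by remainder mod 29; there are 29 residue classes, each nonempty in this range.
Choosing one from each class (29 integers) avoids any shared remainder.
One more choice must repeat a class, so two differ by a multiple of 29. Hence 29 + 1 = 30.

30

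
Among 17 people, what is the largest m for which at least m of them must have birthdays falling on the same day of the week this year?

There are 7 days of the week, which serve as the pigeonholes.
If each of the 7 days of the week held at most 2, the total would be at most 7 × 2 = 14 < 17, a contradiction.
So at least one holds ⌈17/7⌉ = 3.

3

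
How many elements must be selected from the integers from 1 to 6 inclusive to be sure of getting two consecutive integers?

4

Partition {1, …, 6} into 3 pairs: {1,2}, {3,4}, …, {5,6}.
Choosing 3 integers — say the 3 even numbers 2, 4, …, 6 — takes one from each pair and avoids the property.
Choosing 4 forces two into the same pair by pigeonhole, and those are consecutive. So 4.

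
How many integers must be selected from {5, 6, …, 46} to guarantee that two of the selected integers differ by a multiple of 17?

Use the pigeonhole principle on residue classes: group the integers by remainder mod 17; there are 17 residue classes, each nonempty in this range.
Choosing one from each class (17 integers) avoids any shared remainder.
One more choice must repeat a class, so two differ by a multiple of 17. Hence 17 + 1 = 18.

18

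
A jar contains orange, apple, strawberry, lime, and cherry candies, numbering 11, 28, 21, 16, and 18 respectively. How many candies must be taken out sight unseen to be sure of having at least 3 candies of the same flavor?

The worst case takes 2 candies of each flavor without reaching 3 of any: 5 × 2 = 10.
The next candy must bring some flavor to 3, so 10 + 1 = 11.

11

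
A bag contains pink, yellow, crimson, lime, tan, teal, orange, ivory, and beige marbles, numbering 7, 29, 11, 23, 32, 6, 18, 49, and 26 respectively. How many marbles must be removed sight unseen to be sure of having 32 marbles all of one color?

183

In the worst case we take at most 31 of each color, but all 7 pink, all 29 yellow, all 11 crimson, all 23 lime, all 6 teal, all 18 orange, and all 26 beige (fewer than 31), giving 7 + 29 + 11 + 23 + 31 + 6 + 18 + 31 + 26 = 182.
One more marble then forces some color to 32, so 182 + 1 = 183.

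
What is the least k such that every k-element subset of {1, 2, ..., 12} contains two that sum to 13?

7

Partition {1, …, 12} into 6 pairs: {1,12}, {2,11}, …, {6,7}.
Choosing 6 integers — say the integers 1 through 6 — takes one from each pair and avoids the property.
Choosing 7 forces two into the same pair by pigeonhole, and those sum to 13. So 7.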